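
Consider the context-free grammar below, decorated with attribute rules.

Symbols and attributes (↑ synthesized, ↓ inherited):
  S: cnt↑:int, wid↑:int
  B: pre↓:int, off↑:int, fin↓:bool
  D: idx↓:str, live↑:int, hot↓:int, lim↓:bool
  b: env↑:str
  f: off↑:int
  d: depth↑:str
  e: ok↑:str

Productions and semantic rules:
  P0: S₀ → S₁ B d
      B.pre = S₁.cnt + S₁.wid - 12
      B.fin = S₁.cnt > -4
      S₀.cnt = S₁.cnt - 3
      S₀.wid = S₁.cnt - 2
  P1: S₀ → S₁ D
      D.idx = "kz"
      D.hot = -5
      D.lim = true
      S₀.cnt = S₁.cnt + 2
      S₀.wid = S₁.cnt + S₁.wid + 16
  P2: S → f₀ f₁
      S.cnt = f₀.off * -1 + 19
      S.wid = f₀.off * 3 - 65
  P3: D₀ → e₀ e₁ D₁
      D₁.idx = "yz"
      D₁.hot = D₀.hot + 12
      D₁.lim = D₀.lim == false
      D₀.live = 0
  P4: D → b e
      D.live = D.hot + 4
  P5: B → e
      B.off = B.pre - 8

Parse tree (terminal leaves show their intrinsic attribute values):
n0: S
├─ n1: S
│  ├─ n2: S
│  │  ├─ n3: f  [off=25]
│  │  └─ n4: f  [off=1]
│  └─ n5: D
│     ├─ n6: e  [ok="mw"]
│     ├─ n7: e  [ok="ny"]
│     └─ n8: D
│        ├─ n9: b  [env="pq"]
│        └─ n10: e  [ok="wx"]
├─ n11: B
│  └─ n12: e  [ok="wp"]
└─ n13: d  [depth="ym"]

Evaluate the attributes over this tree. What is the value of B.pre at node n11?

4

1. n3.off = 25  [terminal]
2. n4.off = 1  [terminal]
3. n2.cnt = -6  [f₀.off * -1 + 19]
4. n2.wid = 10  [f₀.off * 3 - 65]
5. n5.idx = "kz"  ["kz"]
6. n5.hot = -5  [-5]
7. n5.lim = true  [true]
8. n6.ok = "mw"  [terminal]
9. n7.ok = "ny"  [terminal]
10. n8.idx = "yz"  ["yz"]
11. n8.hot = 7  [D₀.hot + 12]
12. n8.lim = false  [D₀.lim == false]
13. n9.env = "pq"  [terminal]
14. n10.ok = "wx"  [terminal]
15. n8.live = 11  [D.hot + 4]
16. n5.live = 0  [0]
17. n1.cnt = -4  [S₁.cnt + 2]
18. n1.wid = 20  [S₁.cnt + S₁.wid + 16]
19. n11.pre = 4  [S₁.cnt + S₁.wid - 12]
20. n11.fin = false  [S₁.cnt > -4]
21. n12.ok = "wp"  [terminal]
22. n11.off = -4  [B.pre - 8]
23. n13.depth = "ym"  [terminal]
24. n0.cnt = -7  [S₁.cnt - 3]
25. n0.wid = -6  [S₁.cnt - 2]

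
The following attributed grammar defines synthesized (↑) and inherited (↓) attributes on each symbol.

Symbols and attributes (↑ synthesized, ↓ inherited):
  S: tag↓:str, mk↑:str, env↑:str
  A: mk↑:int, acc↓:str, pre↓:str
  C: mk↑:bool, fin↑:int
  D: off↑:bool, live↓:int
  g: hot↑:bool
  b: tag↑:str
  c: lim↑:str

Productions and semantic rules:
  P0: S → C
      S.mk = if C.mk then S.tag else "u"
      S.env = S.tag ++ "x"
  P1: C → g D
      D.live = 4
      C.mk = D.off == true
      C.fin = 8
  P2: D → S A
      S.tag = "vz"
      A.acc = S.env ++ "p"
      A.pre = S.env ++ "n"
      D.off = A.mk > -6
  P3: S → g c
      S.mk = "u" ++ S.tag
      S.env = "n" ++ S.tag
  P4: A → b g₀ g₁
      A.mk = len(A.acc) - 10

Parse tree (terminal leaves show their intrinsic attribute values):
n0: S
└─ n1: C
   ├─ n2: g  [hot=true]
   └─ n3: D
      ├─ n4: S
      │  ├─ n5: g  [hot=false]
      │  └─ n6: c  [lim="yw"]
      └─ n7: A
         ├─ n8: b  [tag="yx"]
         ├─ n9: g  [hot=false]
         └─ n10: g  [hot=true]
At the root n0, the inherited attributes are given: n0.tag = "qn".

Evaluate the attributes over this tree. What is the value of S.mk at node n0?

"u"

1. n0.tag = "qn"  [given at root]
2. n2.hot = true  [terminal]
3. n3.live = 4  [4]
4. n4.tag = "vz"  ["vz"]
5. n5.hot = false  [terminal]
6. n6.lim = "yw"  [terminal]
7. n4.mk = "uvz"  ["u" ++ S.tag]
8. n4.env = "nvz"  ["n" ++ S.tag]
9. n7.acc = "nvzp"  [S.env ++ "p"]
10. n7.pre = "nvzn"  [S.env ++ "n"]
11. n8.tag = "yx"  [terminal]
12. n9.hot = false  [terminal]
13. n10.hot = true  [terminal]
14. n7.mk = -6  [len(A.acc) - 10]
15. n3.off = false  [A.mk > -6]
16. n1.mk = false  [D.off == true]
17. n1.fin = 8  [8]
18. n0.mk = "u"  [if C.mk then S.tag else "u"]
19. n0.env = "qnx"  [S.tag ++ "x"]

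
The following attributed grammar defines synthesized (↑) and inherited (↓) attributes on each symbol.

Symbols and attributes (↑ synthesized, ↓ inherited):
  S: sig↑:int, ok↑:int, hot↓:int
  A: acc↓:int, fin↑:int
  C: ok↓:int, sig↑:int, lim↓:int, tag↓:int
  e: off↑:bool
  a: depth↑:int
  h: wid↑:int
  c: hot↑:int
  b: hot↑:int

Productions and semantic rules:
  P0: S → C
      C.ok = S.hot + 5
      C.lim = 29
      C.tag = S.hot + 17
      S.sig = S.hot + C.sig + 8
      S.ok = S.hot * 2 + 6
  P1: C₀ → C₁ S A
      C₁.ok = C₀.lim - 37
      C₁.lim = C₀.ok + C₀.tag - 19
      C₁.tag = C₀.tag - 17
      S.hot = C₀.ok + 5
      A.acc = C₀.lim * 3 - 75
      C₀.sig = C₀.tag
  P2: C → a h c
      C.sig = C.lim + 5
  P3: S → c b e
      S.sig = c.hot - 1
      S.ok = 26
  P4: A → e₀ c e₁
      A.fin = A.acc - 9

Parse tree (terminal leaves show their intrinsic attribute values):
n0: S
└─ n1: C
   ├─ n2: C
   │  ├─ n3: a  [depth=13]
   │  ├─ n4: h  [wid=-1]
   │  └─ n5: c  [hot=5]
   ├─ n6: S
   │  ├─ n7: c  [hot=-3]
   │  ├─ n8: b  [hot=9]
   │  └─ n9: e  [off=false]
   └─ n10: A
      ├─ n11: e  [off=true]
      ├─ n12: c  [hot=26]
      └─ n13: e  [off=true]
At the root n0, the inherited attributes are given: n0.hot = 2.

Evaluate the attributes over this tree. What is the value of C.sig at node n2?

12

1. n0.hot = 2  [given at root]
2. n1.ok = 7  [S.hot + 5]
3. n1.lim = 29  [29]
4. n1.tag = 19  [S.hot + 17]
5. n2.ok = -8  [C₀.lim - 37]
6. n2.lim = 7  [C₀.ok + C₀.tag - 19]
7. n2.tag = 2  [C₀.tag - 17]
8. n3.depth = 13  [terminal]
9. n4.wid = -1  [terminal]
10. n5.hot = 5  [terminal]
11. n2.sig = 12  [C.lim + 5]
12. n6.hot = 12  [C₀.ok + 5]
13. n7.hot = -3  [terminal]
14. n8.hot = 9  [terminal]
15. n9.off = false  [terminal]
16. n6.sig = -4  [c.hot - 1]
17. n6.ok = 26  [26]
18. n10.acc = 12  [C₀.lim * 3 - 75]
19. n11.off = true  [terminal]
20. n12.hot = 26  [terminal]
21. n13.off = true  [terminal]
22. n10.fin = 3  [A.acc - 9]
23. n1.sig = 19  [C₀.tag]
24. n0.sig = 29  [S.hot + C.sig + 8]
25. n0.ok = 10  [S.hot * 2 + 6]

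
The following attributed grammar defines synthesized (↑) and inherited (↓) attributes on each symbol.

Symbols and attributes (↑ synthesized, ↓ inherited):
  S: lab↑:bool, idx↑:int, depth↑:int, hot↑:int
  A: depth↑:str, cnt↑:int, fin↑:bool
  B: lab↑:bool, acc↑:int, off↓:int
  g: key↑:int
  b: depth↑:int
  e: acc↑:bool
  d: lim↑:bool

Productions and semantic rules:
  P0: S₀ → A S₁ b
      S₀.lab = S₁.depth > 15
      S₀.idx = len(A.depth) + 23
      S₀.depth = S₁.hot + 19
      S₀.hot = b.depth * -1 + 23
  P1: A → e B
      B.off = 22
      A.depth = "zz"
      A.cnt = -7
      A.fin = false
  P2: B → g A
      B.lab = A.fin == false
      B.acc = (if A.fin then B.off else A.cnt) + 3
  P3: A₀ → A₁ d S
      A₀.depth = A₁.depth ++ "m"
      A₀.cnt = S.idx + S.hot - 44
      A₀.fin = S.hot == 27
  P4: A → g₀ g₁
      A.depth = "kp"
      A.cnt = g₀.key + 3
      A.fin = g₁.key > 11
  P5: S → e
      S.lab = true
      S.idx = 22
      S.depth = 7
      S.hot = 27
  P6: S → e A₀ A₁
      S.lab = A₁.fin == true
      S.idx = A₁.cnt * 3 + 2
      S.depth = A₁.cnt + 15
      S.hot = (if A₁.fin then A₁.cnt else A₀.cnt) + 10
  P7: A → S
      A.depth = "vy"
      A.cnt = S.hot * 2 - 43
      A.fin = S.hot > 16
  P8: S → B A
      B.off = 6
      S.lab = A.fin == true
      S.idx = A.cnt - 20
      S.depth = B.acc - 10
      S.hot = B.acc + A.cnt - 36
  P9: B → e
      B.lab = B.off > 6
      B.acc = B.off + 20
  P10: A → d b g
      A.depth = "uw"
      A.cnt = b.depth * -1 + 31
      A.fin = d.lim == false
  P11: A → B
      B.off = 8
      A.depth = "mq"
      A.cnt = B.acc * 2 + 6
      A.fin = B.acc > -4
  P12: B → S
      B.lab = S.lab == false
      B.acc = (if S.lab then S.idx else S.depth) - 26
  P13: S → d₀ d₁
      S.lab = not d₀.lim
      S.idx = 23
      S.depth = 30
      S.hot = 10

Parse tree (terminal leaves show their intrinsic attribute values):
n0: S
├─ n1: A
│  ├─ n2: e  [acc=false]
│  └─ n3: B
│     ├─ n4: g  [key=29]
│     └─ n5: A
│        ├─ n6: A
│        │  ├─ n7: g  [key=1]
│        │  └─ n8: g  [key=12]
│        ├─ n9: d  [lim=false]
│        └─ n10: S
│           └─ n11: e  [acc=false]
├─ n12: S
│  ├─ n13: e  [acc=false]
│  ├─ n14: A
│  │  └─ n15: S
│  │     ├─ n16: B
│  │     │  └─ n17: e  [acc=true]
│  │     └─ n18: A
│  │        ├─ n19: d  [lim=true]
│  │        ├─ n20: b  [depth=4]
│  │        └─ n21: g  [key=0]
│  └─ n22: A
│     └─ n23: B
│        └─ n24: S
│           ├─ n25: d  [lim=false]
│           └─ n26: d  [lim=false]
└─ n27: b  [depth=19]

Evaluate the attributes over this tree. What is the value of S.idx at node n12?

2

1. n2.acc = false  [terminal]
2. n3.off = 22  [22]
3. n4.key = 29  [terminal]
4. n7.key = 1  [terminal]
5. n8.key = 12  [terminal]
6. n6.depth = "kp"  ["kp"]
7. n6.cnt = 4  [g₀.key + 3]
8. n6.fin = true  [g₁.key > 11]
9. n9.lim = false  [terminal]
10. n11.acc = false  [terminal]
11. n10.lab = true  [true]
12. n10.idx = 22  [22]
13. n10.depth = 7  [7]
14. n10.hot = 27  [27]
15. n5.depth = "kpm"  [A₁.depth ++ "m"]
16. n5.cnt = 5  [S.idx + S.hot - 44]
17. n5.fin = true  [S.hot == 27]
18. n3.lab = false  [A.fin == false]
19. n3.acc = 25  [(if A.fin then B.off else A.cnt) + 3]
20. n1.depth = "zz"  ["zz"]
21. n1.cnt = -7  [-7]
22. n1.fin = false  [false]
23. n13.acc = false  [terminal]
24. n16.off = 6  [6]
25. n17.acc = true  [terminal]
26. n16.lab = false  [B.off > 6]
27. n16.acc = 26  [B.off + 20]
28. n19.lim = true  [terminal]
29. n20.depth = 4  [terminal]
30. n21.key = 0  [terminal]
31. n18.depth = "uw"  ["uw"]
32. n18.cnt = 27  [b.depth * -1 + 31]
33. n18.fin = false  [d.lim == false]
34. n15.lab = false  [A.fin == true]
35. n15.idx = 7  [A.cnt - 20]
36. n15.depth = 16  [B.acc - 10]
37. n15.hot = 17  [B.acc + A.cnt - 36]
38. n14.depth = "vy"  ["vy"]
39. n14.cnt = -9  [S.hot * 2 - 43]
40. n14.fin = true  [S.hot > 16]
41. n23.off = 8  [8]
42. n25.lim = false  [terminal]
43. n26.lim = false  [terminal]
44. n24.lab = true  [not d₀.lim]
45. n24.idx = 23  [23]
46. n24.depth = 30  [30]
47. n24.hot = 10  [10]
48. n23.lab = false  [S.lab == false]
49. n23.acc = -3  [(if S.lab then S.idx else S.depth) - 26]
50. n22.depth = "mq"  ["mq"]
51. n22.cnt = 0  [B.acc * 2 + 6]
52. n22.fin = true  [B.acc > -4]
53. n12.lab = true  [A₁.fin == true]
54. n12.idx = 2  [A₁.cnt * 3 + 2]
55. n12.depth = 15  [A₁.cnt + 15]
56. n12.hot = 10  [(if A₁.fin then A₁.cnt else A₀.cnt) + 10]
57. n27.depth = 19  [terminal]
58. n0.lab = false  [S₁.depth > 15]
59. n0.idx = 25  [len(A.depth) + 23]
60. n0.depth = 29  [S₁.hot + 19]
61. n0.hot = 4  [b.depth * -1 + 23]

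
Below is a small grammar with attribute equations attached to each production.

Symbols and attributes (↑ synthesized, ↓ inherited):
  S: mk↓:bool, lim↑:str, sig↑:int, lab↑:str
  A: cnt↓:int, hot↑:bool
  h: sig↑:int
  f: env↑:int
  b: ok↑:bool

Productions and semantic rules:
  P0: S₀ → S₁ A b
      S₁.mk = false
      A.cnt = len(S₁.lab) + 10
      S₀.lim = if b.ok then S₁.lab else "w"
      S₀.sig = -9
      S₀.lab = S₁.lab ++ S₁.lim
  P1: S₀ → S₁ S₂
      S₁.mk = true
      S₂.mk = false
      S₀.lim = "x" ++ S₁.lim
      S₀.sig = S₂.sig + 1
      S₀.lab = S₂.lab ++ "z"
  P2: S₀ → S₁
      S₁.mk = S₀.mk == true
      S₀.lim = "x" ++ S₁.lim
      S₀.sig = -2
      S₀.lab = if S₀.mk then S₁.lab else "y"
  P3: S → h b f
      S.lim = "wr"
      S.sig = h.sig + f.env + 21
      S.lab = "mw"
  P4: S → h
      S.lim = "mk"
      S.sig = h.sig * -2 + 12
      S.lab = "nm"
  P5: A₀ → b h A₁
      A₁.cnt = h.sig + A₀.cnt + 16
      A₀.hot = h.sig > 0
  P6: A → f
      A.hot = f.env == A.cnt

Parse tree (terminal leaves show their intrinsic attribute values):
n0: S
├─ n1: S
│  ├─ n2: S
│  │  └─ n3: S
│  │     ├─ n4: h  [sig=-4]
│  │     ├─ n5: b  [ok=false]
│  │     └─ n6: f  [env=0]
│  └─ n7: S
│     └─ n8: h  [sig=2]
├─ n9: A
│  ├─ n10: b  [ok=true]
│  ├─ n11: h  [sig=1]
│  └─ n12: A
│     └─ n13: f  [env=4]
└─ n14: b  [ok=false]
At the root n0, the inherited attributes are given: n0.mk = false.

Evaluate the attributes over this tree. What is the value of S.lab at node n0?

"nmzxxwr"

1. n0.mk = false  [given at root]
2. n1.mk = false  [false]
3. n2.mk = true  [true]
4. n3.mk = true  [S₀.mk == true]
5. n4.sig = -4  [terminal]
6. n5.ok = false  [terminal]
7. n6.env = 0  [terminal]
8. n3.lim = "wr"  ["wr"]
9. n3.sig = 17  [h.sig + f.env + 21]
10. n3.lab = "mw"  ["mw"]
11. n2.lim = "xwr"  ["x" ++ S₁.lim]
12. n2.sig = -2  [-2]
13. n2.lab = "mw"  [if S₀.mk then S₁.lab else "y"]
14. n7.mk = false  [false]
15. n8.sig = 2  [terminal]
16. n7.lim = "mk"  ["mk"]
17. n7.sig = 8  [h.sig * -2 + 12]
18. n7.lab = "nm"  ["nm"]
19. n1.lim = "xxwr"  ["x" ++ S₁.lim]
20. n1.sig = 9  [S₂.sig + 1]
21. n1.lab = "nmz"  [S₂.lab ++ "z"]
22. n9.cnt = 13  [len(S₁.lab) + 10]
23. n10.ok = true  [terminal]
24. n11.sig = 1  [terminal]
25. n12.cnt = 30  [h.sig + A₀.cnt + 16]
26. n13.env = 4  [terminal]
27. n12.hot = false  [f.env == A.cnt]
28. n9.hot = true  [h.sig > 0]
29. n14.ok = false  [terminal]
30. n0.lim = "w"  [if b.ok then S₁.lab else "w"]
31. n0.sig = -9  [-9]
32. n0.lab = "nmzxxwr"  [S₁.lab ++ S₁.lim]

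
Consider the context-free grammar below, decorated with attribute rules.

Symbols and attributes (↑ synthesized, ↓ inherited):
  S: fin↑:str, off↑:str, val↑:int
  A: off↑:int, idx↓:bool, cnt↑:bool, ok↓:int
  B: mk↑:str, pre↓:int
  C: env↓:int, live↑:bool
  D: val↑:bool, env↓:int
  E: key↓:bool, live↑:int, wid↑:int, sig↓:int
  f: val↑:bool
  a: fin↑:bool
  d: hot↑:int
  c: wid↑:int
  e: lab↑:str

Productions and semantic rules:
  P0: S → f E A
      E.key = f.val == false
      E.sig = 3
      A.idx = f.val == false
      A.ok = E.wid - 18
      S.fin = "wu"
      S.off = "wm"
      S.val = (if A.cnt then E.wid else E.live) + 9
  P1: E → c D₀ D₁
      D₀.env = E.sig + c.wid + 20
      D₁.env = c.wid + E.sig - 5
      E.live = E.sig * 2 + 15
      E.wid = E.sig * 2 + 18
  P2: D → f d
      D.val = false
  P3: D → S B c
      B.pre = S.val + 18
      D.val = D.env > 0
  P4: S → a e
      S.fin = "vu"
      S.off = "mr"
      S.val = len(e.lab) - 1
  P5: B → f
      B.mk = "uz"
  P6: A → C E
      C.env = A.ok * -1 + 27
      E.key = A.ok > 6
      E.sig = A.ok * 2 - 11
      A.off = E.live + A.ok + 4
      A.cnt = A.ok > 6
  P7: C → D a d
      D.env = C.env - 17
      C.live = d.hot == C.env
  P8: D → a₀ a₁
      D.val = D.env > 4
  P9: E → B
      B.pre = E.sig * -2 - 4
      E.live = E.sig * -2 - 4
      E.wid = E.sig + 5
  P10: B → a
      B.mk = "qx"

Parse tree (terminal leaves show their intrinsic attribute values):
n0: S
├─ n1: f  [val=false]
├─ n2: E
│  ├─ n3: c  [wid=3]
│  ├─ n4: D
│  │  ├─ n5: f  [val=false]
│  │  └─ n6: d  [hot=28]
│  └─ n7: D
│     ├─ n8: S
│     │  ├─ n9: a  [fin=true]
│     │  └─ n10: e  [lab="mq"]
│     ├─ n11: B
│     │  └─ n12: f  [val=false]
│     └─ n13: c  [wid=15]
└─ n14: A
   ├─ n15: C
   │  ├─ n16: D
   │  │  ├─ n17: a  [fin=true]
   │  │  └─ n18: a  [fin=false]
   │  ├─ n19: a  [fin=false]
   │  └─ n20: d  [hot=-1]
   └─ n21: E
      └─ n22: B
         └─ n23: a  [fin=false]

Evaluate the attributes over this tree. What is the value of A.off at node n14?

4

1. n1.val = false  [terminal]
2. n2.key = true  [f.val == false]
3. n2.sig = 3  [3]
4. n3.wid = 3  [terminal]
5. n4.env = 26  [E.sig + c.wid + 20]
6. n5.val = false  [terminal]
7. n6.hot = 28  [terminal]
8. n4.val = false  [false]
9. n7.env = 1  [c.wid + E.sig - 5]
10. n9.fin = true  [terminal]
11. n10.lab = "mq"  [terminal]
12. n8.fin = "vu"  ["vu"]
13. n8.off = "mr"  ["mr"]
14. n8.val = 1  [len(e.lab) - 1]
15. n11.pre = 19  [S.val + 18]
16. n12.val = false  [terminal]
17. n11.mk = "uz"  ["uz"]
18. n13.wid = 15  [terminal]
19. n7.val = true  [D.env > 0]
20. n2.live = 21  [E.sig * 2 + 15]
21. n2.wid = 24  [E.sig * 2 + 18]
22. n14.idx = true  [f.val == false]
23. n14.ok = 6  [E.wid - 18]
24. n15.env = 21  [A.ok * -1 + 27]
25. n16.env = 4  [C.env - 17]
26. n17.fin = true  [terminal]
27. n18.fin = false  [terminal]
28. n16.val = false  [D.env > 4]
29. n19.fin = false  [terminal]
30. n20.hot = -1  [terminal]
31. n15.live = false  [d.hot == C.env]
32. n21.key = false  [A.ok > 6]
33. n21.sig = 1  [A.ok * 2 - 11]
34. n22.pre = -6  [E.sig * -2 - 4]
35. n23.fin = false  [terminal]
36. n22.mk = "qx"  ["qx"]
37. n21.live = -6  [E.sig * -2 - 4]
38. n21.wid = 6  [E.sig + 5]
39. n14.off = 4  [E.live + A.ok + 4]
40. n14.cnt = false  [A.ok > 6]
41. n0.fin = "wu"  ["wu"]
42. n0.off = "wm"  ["wm"]
43. n0.val = 30  [(if A.cnt then E.wid else E.live) + 9]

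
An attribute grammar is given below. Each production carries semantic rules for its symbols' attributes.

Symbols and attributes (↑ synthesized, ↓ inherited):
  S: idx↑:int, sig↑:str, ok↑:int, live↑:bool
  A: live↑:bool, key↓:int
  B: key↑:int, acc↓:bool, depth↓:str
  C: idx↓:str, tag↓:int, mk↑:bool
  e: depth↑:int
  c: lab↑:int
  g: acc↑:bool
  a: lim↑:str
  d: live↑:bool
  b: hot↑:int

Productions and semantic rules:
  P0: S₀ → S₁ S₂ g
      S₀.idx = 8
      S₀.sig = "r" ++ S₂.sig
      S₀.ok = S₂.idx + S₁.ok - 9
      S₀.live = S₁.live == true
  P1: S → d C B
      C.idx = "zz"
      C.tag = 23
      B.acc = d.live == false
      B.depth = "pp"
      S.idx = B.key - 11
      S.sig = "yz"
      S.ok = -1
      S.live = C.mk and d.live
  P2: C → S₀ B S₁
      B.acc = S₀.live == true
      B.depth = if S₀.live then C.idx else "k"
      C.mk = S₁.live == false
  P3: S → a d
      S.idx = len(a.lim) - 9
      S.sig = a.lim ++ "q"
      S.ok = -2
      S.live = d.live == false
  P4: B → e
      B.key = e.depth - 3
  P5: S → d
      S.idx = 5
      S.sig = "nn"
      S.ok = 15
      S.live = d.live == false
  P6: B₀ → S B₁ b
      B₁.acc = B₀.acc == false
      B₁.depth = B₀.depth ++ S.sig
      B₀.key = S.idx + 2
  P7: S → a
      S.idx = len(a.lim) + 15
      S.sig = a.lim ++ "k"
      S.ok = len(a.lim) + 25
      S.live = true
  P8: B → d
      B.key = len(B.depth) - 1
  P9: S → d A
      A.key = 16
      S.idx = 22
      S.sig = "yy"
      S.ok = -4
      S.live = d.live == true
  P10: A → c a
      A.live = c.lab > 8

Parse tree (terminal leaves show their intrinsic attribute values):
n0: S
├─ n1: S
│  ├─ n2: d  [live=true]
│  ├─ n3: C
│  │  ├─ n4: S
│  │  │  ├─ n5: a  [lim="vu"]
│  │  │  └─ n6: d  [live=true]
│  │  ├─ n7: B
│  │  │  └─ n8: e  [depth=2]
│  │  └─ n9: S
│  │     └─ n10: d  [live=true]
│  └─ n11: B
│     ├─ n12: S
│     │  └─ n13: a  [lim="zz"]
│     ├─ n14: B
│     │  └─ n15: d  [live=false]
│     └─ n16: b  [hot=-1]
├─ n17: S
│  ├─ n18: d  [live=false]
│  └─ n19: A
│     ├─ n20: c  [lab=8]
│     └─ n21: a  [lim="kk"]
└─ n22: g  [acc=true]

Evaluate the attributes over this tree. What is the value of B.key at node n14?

1. n2.live = true  [terminal]
2. n3.idx = "zz"  ["zz"]
3. n3.tag = 23  [23]
4. n5.lim = "vu"  [terminal]
5. n6.live = true  [terminal]
6. n4.idx = -7  [len(a.lim) - 9]
7. n4.sig = "vuq"  [a.lim ++ "q"]
8. n4.ok = -2  [-2]
9. n4.live = false  [d.live == false]
10. n7.acc = false  [S₀.live == true]
11. n7.depth = "k"  [if S₀.live then C.idx else "k"]
12. n8.depth = 2  [terminal]
13. n7.key = -1  [e.depth - 3]
14. n10.live = true  [terminal]
15. n9.idx = 5  [5]
16. n9.sig = "nn"  ["nn"]
17. n9.ok = 15  [15]
18. n9.live = false  [d.live == false]
19. n3.mk = true  [S₁.live == false]
20. n11.acc = false  [d.live == false]
21. n11.depth = "pp"  ["pp"]
22. n13.lim = "zz"  [terminal]
23. n12.idx = 17  [len(a.lim) + 15]
24. n12.sig = "zzk"  [a.lim ++ "k"]
25. n12.ok = 27  [len(a.lim) + 25]
26. n12.live = true  [true]
27. n14.acc = true  [B₀.acc == false]
28. n14.depth = "ppzzk"  [B₀.depth ++ S.sig]
29. n15.live = false  [terminal]
30. n14.key = 4  [len(B.depth) - 1]
31. n16.hot = -1  [terminal]
32. n11.key = 19  [S.idx + 2]
33. n1.idx = 8  [B.key - 11]
34. n1.sig = "yz"  ["yz"]
35. n1.ok = -1  [-1]
36. n1.live = true  [C.mk and d.live]
37. n18.live = false  [terminal]
38. n19.key = 16  [16]
39. n20.lab = 8  [terminal]
40. n21.lim = "kk"  [terminal]
41. n19.live = false  [c.lab > 8]
42. n17.idx = 22  [22]
43. n17.sig = "yy"  ["yy"]
44. n17.ok = -4  [-4]
45. n17.live = false  [d.live == true]
46. n22.acc = true  [terminal]
47. n0.idx = 8  [8]
48. n0.sig = "ryy"  ["r" ++ S₂.sig]
49. n0.ok = 12  [S₂.idx + S₁.ok - 9]
50. n0.live = true  [S₁.live == true]

4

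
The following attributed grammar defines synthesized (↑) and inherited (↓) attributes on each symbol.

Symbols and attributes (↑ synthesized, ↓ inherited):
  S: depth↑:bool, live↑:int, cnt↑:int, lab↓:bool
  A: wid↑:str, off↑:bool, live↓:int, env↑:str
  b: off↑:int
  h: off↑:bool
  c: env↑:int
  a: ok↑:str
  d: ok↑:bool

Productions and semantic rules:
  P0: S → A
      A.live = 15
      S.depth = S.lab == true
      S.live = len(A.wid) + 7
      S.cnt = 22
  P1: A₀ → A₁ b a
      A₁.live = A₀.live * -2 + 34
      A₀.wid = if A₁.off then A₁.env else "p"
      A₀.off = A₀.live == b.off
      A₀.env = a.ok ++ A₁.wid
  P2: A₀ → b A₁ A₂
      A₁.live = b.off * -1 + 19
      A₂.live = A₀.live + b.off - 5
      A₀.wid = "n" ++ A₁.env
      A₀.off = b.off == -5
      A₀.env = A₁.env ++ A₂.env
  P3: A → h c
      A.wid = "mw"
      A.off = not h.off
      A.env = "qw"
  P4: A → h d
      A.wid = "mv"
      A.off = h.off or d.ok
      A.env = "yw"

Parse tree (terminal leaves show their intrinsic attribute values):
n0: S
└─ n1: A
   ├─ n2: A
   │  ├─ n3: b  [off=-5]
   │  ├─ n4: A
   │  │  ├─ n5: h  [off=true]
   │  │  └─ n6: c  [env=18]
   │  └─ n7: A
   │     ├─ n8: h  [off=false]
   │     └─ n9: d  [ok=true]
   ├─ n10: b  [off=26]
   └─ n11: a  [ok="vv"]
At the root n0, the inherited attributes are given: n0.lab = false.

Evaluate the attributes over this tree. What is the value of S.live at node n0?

11

1. n0.lab = false  [given at root]
2. n1.live = 15  [15]
3. n2.live = 4  [A₀.live * -2 + 34]
4. n3.off = -5  [terminal]
5. n4.live = 24  [b.off * -1 + 19]
6. n5.off = true  [terminal]
7. n6.env = 18  [terminal]
8. n4.wid = "mw"  ["mw"]
9. n4.off = false  [not h.off]
10. n4.env = "qw"  ["qw"]
11. n7.live = -6  [A₀.live + b.off - 5]
12. n8.off = false  [terminal]
13. n9.ok = true  [terminal]
14. n7.wid = "mv"  ["mv"]
15. n7.off = true  [h.off or d.ok]
16. n7.env = "yw"  ["yw"]
17. n2.wid = "nqw"  ["n" ++ A₁.env]
18. n2.off = true  [b.off == -5]
19. n2.env = "qwyw"  [A₁.env ++ A₂.env]
20. n10.off = 26  [terminal]
21. n11.ok = "vv"  [terminal]
22. n1.wid = "qwyw"  [if A₁.off then A₁.env else "p"]
23. n1.off = false  [A₀.live == b.off]
24. n1.env = "vvnqw"  [a.ok ++ A₁.wid]
25. n0.depth = false  [S.lab == true]
26. n0.live = 11  [len(A.wid) + 7]
27. n0.cnt = 22  [22]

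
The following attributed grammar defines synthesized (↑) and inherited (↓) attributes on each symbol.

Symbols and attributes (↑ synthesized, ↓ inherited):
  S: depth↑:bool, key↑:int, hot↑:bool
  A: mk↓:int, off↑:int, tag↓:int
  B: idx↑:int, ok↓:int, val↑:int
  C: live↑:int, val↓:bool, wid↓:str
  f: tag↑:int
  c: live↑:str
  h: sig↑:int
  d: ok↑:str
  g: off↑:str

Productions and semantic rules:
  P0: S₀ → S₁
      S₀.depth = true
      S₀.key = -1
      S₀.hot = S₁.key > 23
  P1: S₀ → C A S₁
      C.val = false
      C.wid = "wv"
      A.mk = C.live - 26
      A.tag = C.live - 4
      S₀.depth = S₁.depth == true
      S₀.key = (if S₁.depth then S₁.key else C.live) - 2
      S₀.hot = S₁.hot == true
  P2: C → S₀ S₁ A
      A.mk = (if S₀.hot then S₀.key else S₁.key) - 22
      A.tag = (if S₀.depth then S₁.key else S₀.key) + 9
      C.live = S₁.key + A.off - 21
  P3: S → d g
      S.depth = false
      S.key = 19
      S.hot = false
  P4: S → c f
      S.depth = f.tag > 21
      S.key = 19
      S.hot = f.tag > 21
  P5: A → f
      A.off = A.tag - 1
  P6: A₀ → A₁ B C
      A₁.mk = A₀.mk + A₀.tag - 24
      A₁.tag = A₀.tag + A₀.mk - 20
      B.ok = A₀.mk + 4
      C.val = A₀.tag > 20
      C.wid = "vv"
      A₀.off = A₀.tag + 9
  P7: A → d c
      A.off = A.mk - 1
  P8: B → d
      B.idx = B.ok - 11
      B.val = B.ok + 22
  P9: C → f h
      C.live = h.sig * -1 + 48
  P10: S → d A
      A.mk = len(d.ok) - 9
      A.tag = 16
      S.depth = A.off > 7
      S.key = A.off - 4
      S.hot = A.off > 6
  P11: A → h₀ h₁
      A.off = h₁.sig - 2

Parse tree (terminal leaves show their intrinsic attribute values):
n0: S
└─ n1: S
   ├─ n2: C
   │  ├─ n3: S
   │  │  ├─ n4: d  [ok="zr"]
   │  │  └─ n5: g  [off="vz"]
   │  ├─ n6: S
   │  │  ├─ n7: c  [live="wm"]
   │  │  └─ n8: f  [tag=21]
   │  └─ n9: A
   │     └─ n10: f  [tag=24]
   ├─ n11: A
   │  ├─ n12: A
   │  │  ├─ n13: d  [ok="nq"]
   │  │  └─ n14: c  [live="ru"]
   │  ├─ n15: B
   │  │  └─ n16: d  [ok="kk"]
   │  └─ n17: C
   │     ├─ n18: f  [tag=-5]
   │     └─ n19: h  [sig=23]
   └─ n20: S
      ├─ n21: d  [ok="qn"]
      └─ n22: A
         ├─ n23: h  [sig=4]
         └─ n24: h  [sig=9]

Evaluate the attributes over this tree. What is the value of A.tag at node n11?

21

1. n2.val = false  [false]
2. n2.wid = "wv"  ["wv"]
3. n4.ok = "zr"  [terminal]
4. n5.off = "vz"  [terminal]
5. n3.depth = false  [false]
6. n3.key = 19  [19]
7. n3.hot = false  [false]
8. n7.live = "wm"  [terminal]
9. n8.tag = 21  [terminal]
10. n6.depth = false  [f.tag > 21]
11. n6.key = 19  [19]
12. n6.hot = false  [f.tag > 21]
13. n9.mk = -3  [(if S₀.hot then S₀.key else S₁.key) - 22]
14. n9.tag = 28  [(if S₀.depth then S₁.key else S₀.key) + 9]
15. n10.tag = 24  [terminal]
16. n9.off = 27  [A.tag - 1]
17. n2.live = 25  [S₁.key + A.off - 21]
18. n11.mk = -1  [C.live - 26]
19. n11.tag = 21  [C.live - 4]
20. n12.mk = -4  [A₀.mk + A₀.tag - 24]
21. n12.tag = 0  [A₀.tag + A₀.mk - 20]
22. n13.ok = "nq"  [terminal]
23. n14.live = "ru"  [terminal]
24. n12.off = -5  [A.mk - 1]
25. n15.ok = 3  [A₀.mk + 4]
26. n16.ok = "kk"  [terminal]
27. n15.idx = -8  [B.ok - 11]
28. n15.val = 25  [B.ok + 22]
29. n17.val = true  [A₀.tag > 20]
30. n17.wid = "vv"  ["vv"]
31. n18.tag = -5  [terminal]
32. n19.sig = 23  [terminal]
33. n17.live = 25  [h.sig * -1 + 48]
34. n11.off = 30  [A₀.tag + 9]
35. n21.ok = "qn"  [terminal]
36. n22.mk = -7  [len(d.ok) - 9]
37. n22.tag = 16  [16]
38. n23.sig = 4  [terminal]
39. n24.sig = 9  [terminal]
40. n22.off = 7  [h₁.sig - 2]
41. n20.depth = false  [A.off > 7]
42. n20.key = 3  [A.off - 4]
43. n20.hot = true  [A.off > 6]
44. n1.depth = false  [S₁.depth == true]
45. n1.key = 23  [(if S₁.depth then S₁.key else C.live) - 2]
46. n1.hot = true  [S₁.hot == true]
47. n0.depth = true  [true]
48. n0.key = -1  [-1]
49. n0.hot = false  [S₁.key > 23]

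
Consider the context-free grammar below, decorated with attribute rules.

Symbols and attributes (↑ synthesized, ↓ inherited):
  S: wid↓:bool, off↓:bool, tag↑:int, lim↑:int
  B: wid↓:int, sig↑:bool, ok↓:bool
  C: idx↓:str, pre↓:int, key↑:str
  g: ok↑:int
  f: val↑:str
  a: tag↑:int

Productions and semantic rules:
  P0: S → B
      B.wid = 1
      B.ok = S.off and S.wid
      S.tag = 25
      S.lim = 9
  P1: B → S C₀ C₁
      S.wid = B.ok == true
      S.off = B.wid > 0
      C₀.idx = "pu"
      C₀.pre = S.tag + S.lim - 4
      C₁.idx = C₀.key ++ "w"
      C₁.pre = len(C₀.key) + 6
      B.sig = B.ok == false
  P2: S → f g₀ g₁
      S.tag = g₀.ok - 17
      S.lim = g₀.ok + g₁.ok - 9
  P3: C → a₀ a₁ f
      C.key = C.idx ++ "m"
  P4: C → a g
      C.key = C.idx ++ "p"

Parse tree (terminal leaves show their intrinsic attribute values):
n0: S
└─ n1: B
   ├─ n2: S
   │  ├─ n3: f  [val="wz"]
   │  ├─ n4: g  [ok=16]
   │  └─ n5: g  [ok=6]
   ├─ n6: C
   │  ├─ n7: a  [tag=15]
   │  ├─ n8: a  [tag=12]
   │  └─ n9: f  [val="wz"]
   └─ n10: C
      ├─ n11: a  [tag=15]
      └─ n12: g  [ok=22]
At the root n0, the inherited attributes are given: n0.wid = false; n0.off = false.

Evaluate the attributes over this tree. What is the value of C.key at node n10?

1. n0.wid = false  [given at root]
2. n0.off = false  [given at root]
3. n1.wid = 1  [1]
4. n1.ok = false  [S.off and S.wid]
5. n2.wid = false  [B.ok == true]
6. n2.off = true  [B.wid > 0]
7. n3.val = "wz"  [terminal]
8. n4.ok = 16  [terminal]
9. n5.ok = 6  [terminal]
10. n2.tag = -1  [g₀.ok - 17]
11. n2.lim = 13  [g₀.ok + g₁.ok - 9]
12. n6.idx = "pu"  ["pu"]
13. n6.pre = 8  [S.tag + S.lim - 4]
14. n7.tag = 15  [terminal]
15. n8.tag = 12  [terminal]
16. n9.val = "wz"  [terminal]
17. n6.key = "pum"  [C.idx ++ "m"]
18. n10.idx = "pumw"  [C₀.key ++ "w"]
19. n10.pre = 9  [len(C₀.key) + 6]
20. n11.tag = 15  [terminal]
21. n12.ok = 22  [terminal]
22. n10.key = "pumwp"  [C.idx ++ "p"]
23. n1.sig = true  [B.ok == false]
24. n0.tag = 25  [25]
25. n0.lim = 9  [9]

"pumwp"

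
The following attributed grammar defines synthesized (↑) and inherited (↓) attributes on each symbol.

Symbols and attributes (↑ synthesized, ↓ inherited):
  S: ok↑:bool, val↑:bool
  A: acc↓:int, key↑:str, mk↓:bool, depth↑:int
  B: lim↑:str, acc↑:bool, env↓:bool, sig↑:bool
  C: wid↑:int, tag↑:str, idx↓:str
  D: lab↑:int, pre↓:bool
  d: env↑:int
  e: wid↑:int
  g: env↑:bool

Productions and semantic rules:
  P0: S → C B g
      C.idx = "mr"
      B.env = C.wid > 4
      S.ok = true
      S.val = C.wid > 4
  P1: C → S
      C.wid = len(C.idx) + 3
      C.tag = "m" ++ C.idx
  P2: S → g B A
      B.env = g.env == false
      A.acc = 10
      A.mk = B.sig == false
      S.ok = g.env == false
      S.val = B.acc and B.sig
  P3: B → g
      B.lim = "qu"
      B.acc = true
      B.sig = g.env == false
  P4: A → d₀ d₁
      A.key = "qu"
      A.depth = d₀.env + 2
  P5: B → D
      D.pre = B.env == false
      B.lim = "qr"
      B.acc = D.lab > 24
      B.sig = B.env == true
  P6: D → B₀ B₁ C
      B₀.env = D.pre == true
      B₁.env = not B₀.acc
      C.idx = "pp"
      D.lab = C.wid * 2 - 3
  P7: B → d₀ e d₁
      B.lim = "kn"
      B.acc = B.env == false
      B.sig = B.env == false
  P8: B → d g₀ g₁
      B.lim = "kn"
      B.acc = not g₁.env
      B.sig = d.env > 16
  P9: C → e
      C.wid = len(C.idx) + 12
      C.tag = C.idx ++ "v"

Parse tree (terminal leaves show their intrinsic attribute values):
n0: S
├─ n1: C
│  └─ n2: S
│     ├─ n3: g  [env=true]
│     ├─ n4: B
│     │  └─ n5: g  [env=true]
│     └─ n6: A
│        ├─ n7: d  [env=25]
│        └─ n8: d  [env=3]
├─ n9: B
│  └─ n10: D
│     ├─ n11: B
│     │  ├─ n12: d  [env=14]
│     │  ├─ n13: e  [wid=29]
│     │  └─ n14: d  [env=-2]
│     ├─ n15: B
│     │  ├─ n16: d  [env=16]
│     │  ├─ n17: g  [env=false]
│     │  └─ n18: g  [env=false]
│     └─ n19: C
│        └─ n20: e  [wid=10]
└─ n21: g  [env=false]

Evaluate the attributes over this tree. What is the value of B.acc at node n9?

true

1. n1.idx = "mr"  ["mr"]
2. n3.env = true  [terminal]
3. n4.env = false  [g.env == false]
4. n5.env = true  [terminal]
5. n4.lim = "qu"  ["qu"]
6. n4.acc = true  [true]
7. n4.sig = false  [g.env == false]
8. n6.acc = 10  [10]
9. n6.mk = true  [B.sig == false]
10. n7.env = 25  [terminal]
11. n8.env = 3  [terminal]
12. n6.key = "qu"  ["qu"]
13. n6.depth = 27  [d₀.env + 2]
14. n2.ok = false  [g.env == false]
15. n2.val = false  [B.acc and B.sig]
16. n1.wid = 5  [len(C.idx) + 3]
17. n1.tag = "mmr"  ["m" ++ C.idx]
18. n9.env = true  [C.wid > 4]
19. n10.pre = false  [B.env == false]
20. n11.env = false  [D.pre == true]
21. n12.env = 14  [terminal]
22. n13.wid = 29  [terminal]
23. n14.env = -2  [terminal]
24. n11.lim = "kn"  ["kn"]
25. n11.acc = true  [B.env == false]
26. n11.sig = true  [B.env == false]
27. n15.env = false  [not B₀.acc]
28. n16.env = 16  [terminal]
29. n17.env = false  [terminal]
30. n18.env = false  [terminal]
31. n15.lim = "kn"  ["kn"]
32. n15.acc = true  [not g₁.env]
33. n15.sig = false  [d.env > 16]
34. n19.idx = "pp"  ["pp"]
35. n20.wid = 10  [terminal]
36. n19.wid = 14  [len(C.idx) + 12]
37. n19.tag = "ppv"  [C.idx ++ "v"]
38. n10.lab = 25  [C.wid * 2 - 3]
39. n9.lim = "qr"  ["qr"]
40. n9.acc = true  [D.lab > 24]
41. n9.sig = true  [B.env == true]
42. n21.env = false  [terminal]
43. n0.ok = true  [true]
44. n0.val = true  [C.wid > 4]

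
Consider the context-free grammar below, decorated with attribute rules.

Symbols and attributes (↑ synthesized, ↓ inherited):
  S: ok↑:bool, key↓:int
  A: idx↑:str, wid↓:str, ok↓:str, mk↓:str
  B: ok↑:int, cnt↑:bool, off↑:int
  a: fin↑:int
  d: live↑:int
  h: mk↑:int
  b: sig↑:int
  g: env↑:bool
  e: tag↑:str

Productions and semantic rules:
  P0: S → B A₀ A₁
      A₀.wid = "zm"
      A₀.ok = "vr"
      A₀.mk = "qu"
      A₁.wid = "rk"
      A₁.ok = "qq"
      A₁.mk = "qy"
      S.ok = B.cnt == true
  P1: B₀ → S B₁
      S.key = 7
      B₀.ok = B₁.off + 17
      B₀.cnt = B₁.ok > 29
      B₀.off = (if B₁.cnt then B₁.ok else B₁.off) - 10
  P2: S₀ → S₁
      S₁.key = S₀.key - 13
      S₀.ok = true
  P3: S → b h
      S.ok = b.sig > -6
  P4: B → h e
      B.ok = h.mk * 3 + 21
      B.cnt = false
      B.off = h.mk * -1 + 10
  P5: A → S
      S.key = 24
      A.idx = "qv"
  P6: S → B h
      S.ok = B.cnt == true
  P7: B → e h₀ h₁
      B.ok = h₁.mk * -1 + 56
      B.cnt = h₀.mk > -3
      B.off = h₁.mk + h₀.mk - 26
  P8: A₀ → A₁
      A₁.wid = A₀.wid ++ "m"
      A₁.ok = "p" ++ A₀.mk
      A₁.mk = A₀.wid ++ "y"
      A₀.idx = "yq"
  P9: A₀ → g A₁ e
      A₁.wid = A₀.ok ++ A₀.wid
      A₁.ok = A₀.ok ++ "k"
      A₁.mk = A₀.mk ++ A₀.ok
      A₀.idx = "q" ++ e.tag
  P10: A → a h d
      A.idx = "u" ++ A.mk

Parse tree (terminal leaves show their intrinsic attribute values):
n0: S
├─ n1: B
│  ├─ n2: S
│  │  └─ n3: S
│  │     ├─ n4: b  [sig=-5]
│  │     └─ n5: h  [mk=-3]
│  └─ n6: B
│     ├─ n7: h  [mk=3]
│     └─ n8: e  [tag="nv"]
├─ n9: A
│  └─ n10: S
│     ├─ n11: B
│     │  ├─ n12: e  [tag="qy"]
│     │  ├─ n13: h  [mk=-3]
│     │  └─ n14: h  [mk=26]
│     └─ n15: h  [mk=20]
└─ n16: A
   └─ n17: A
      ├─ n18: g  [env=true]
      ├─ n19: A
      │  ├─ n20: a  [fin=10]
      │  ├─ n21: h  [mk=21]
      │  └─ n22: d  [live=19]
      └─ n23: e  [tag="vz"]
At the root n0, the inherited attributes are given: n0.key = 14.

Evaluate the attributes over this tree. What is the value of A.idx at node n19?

1. n0.key = 14  [given at root]
2. n2.key = 7  [7]
3. n3.key = -6  [S₀.key - 13]
4. n4.sig = -5  [terminal]
5. n5.mk = -3  [terminal]
6. n3.ok = true  [b.sig > -6]
7. n2.ok = true  [true]
8. n7.mk = 3  [terminal]
9. n8.tag = "nv"  [terminal]
10. n6.ok = 30  [h.mk * 3 + 21]
11. n6.cnt = false  [false]
12. n6.off = 7  [h.mk * -1 + 10]
13. n1.ok = 24  [B₁.off + 17]
14. n1.cnt = true  [B₁.ok > 29]
15. n1.off = -3  [(if B₁.cnt then B₁.ok else B₁.off) - 10]
16. n9.wid = "zm"  ["zm"]
17. n9.ok = "vr"  ["vr"]
18. n9.mk = "qu"  ["qu"]
19. n10.key = 24  [24]
20. n12.tag = "qy"  [terminal]
21. n13.mk = -3  [terminal]
22. n14.mk = 26  [terminal]
23. n11.ok = 30  [h₁.mk * -1 + 56]
24. n11.cnt = false  [h₀.mk > -3]
25. n11.off = -3  [h₁.mk + h₀.mk - 26]
26. n15.mk = 20  [terminal]
27. n10.ok = false  [B.cnt == true]
28. n9.idx = "qv"  ["qv"]
29. n16.wid = "rk"  ["rk"]
30. n16.ok = "qq"  ["qq"]
31. n16.mk = "qy"  ["qy"]
32. n17.wid = "rkm"  [A₀.wid ++ "m"]
33. n17.ok = "pqy"  ["p" ++ A₀.mk]
34. n17.mk = "rky"  [A₀.wid ++ "y"]
35. n18.env = true  [terminal]
36. n19.wid = "pqyrkm"  [A₀.ok ++ A₀.wid]
37. n19.ok = "pqyk"  [A₀.ok ++ "k"]
38. n19.mk = "rkypqy"  [A₀.mk ++ A₀.ok]
39. n20.fin = 10  [terminal]
40. n21.mk = 21  [terminal]
41. n22.live = 19  [terminal]
42. n19.idx = "urkypqy"  ["u" ++ A.mk]
43. n23.tag = "vz"  [terminal]
44. n17.idx = "qvz"  ["q" ++ e.tag]
45. n16.idx = "yq"  ["yq"]
46. n0.ok = true  [B.cnt == true]

"urkypqy"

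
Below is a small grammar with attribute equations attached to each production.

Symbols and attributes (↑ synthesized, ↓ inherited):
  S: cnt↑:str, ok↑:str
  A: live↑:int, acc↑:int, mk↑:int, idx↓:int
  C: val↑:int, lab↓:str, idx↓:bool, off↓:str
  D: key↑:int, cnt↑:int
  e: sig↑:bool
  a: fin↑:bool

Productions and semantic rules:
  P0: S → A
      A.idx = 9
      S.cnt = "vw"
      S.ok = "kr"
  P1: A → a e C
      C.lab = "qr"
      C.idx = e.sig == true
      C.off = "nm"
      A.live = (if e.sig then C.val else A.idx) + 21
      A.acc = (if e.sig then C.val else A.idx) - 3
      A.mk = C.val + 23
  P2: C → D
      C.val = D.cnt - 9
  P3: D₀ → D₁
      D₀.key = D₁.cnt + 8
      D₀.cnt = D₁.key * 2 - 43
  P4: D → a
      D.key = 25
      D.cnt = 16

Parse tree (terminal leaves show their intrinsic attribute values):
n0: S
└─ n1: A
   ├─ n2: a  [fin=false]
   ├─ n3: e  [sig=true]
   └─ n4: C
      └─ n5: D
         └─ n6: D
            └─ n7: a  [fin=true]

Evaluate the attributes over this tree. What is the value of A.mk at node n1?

21

1. n1.idx = 9  [9]
2. n2.fin = false  [terminal]
3. n3.sig = true  [terminal]
4. n4.lab = "qr"  ["qr"]
5. n4.idx = true  [e.sig == true]
6. n4.off = "nm"  ["nm"]
7. n7.fin = true  [terminal]
8. n6.key = 25  [25]
9. n6.cnt = 16  [16]
10. n5.key = 24  [D₁.cnt + 8]
11. n5.cnt = 7  [D₁.key * 2 - 43]
12. n4.val = -2  [D.cnt - 9]
13. n1.live = 19  [(if e.sig then C.val else A.idx) + 21]
14. n1.acc = -5  [(if e.sig then C.val else A.idx) - 3]
15. n1.mk = 21  [C.val + 23]
16. n0.cnt = "vw"  ["vw"]
17. n0.ok = "kr"  ["kr"]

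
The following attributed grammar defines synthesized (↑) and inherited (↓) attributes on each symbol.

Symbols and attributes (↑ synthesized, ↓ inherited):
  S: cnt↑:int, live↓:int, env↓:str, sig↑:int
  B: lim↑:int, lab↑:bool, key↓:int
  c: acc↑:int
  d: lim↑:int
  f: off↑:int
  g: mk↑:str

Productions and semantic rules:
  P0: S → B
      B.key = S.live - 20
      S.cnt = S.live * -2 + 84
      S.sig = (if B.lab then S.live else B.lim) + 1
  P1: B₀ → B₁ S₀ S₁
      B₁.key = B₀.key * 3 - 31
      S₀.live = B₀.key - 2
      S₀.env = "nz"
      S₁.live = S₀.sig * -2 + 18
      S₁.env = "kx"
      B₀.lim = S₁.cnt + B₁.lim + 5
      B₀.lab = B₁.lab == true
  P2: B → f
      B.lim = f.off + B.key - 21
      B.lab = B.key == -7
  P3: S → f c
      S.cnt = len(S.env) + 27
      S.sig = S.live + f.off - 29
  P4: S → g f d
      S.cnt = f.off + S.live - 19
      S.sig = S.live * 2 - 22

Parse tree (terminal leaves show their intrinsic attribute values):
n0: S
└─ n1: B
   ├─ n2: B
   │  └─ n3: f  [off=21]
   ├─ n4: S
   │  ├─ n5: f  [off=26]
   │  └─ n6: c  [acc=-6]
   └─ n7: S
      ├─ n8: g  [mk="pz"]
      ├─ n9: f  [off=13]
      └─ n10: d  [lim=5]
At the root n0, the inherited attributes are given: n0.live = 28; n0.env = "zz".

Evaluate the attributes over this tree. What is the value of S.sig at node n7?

2

1. n0.live = 28  [given at root]
2. n0.env = "zz"  [given at root]
3. n1.key = 8  [S.live - 20]
4. n2.key = -7  [B₀.key * 3 - 31]
5. n3.off = 21  [terminal]
6. n2.lim = -7  [f.off + B.key - 21]
7. n2.lab = true  [B.key == -7]
8. n4.live = 6  [B₀.key - 2]
9. n4.env = "nz"  ["nz"]
10. n5.off = 26  [terminal]
11. n6.acc = -6  [terminal]
12. n4.cnt = 29  [len(S.env) + 27]
13. n4.sig = 3  [S.live + f.off - 29]
14. n7.live = 12  [S₀.sig * -2 + 18]
15. n7.env = "kx"  ["kx"]
16. n8.mk = "pz"  [terminal]
17. n9.off = 13  [terminal]
18. n10.lim = 5  [terminal]
19. n7.cnt = 6  [f.off + S.live - 19]
20. n7.sig = 2  [S.live * 2 - 22]
21. n1.lim = 4  [S₁.cnt + B₁.lim + 5]
22. n1.lab = true  [B₁.lab == true]
23. n0.cnt = 28  [S.live * -2 + 84]
24. n0.sig = 29  [(if B.lab then S.live else B.lim) + 1]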